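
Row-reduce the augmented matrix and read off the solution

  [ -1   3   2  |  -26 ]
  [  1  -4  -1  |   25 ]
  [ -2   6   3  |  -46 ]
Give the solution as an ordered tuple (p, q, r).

R1 := -1·R1
  [  1  -3  -2  |   26 ]
  [  1  -4  -1  |   25 ]
  [ -2   6   3  |  -46 ]
R2 := R2 − R1
  [  1  -3  -2  |   26 ]
  [  0  -1   1  |   -1 ]
  [ -2   6   3  |  -46 ]
R3 := R3 + 2·R1
  [ 1  -3  -2  |  26 ]
  [ 0  -1   1  |  -1 ]
  [ 0   0  -1  |   6 ]
R2 := -1·R2
  [ 1  -3  -2  |  26 ]
  [ 0   1  -1  |   1 ]
  [ 0   0  -1  |   6 ]
R3 := -1·R3
  [ 1  -3  -2  |  26 ]
  [ 0   1  -1  |   1 ]
  [ 0   0   1  |  -6 ]
R2 := R2 + R3
  [ 1  -3  -2  |  26 ]
  [ 0   1   0  |  -5 ]
  [ 0   0   1  |  -6 ]
R1 := R1 + 2·R3
  [ 1  -3  0  |  14 ]
  [ 0   1  0  |  -5 ]
  [ 0   0  1  |  -6 ]
R1 := R1 + 3·R2
  [ 1  0  0  |  -1 ]
  [ 0  1  0  |  -5 ]
  [ 0  0  1  |  -6 ]
Reading off the last column: p = -1, q = -5, r = -6.

(-1, -5, -6)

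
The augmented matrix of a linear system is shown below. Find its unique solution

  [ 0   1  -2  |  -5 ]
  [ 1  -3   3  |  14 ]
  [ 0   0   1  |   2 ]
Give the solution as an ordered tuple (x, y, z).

(5, -1, 2)

Swap r1 and r2.
  [ 1  -3   3  |  14 ]
  [ 0   1  -2  |  -5 ]
  [ 0   0   1  |   2 ]
Add 2 times r3 to r2.
  [ 1  -3  3  |  14 ]
  [ 0   1  0  |  -1 ]
  [ 0   0  1  |   2 ]
Subtract 3 times r3 from r1.
  [ 1  -3  0  |   8 ]
  [ 0   1  0  |  -1 ]
  [ 0   0  1  |   2 ]
Add 3 times r2 to r1.
  [ 1  0  0  |   5 ]
  [ 0  1  0  |  -1 ]
  [ 0  0  1  |   2 ]
Reading off the last column: x = 5, y = -1, z = 2.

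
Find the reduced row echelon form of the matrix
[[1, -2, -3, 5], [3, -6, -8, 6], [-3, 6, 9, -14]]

[[1, -2, 0, 0], [0, 0, 1, 0], [0, 0, 0, 1]]

R2 -> R2 − 3·R1
  [  1  -2  -3    5 ]
  [  0   0   1   -9 ]
  [ -3   6   9  -14 ]
R3 -> R3 + 3·R1
  [ 1  -2  -3   5 ]
  [ 0   0   1  -9 ]
  [ 0   0   0   1 ]
R2 -> R2 + 9·R3
  [ 1  -2  -3  5 ]
  [ 0   0   1  0 ]
  [ 0   0   0  1 ]
R1 -> R1 − 5·R3
  [ 1  -2  -3  0 ]
  [ 0   0   1  0 ]
  [ 0   0   0  1 ]
R1 -> R1 + 3·R2
  [ 1  -2  0  0 ]
  [ 0   0  1  0 ]
  [ 0   0  0  1 ]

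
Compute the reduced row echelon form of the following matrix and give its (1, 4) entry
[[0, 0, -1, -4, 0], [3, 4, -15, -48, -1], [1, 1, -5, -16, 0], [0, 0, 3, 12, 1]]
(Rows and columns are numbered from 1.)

4

ρ1 <=> ρ2
  [ 3  4  -15  -48  -1 ]
  [ 0  0   -1   -4   0 ]
  [ 1  1   -5  -16   0 ]
  [ 0  0    3   12   1 ]
ρ1 ← 1/3·ρ1
  [ 1  4/3  -5  -16  -1/3 ]
  [ 0    0  -1   -4     0 ]
  [ 1    1  -5  -16     0 ]
  [ 0    0   3   12     1 ]
ρ3 ← ρ3 − ρ1
  [ 1   4/3  -5  -16  -1/3 ]
  [ 0     0  -1   -4     0 ]
  [ 0  -1/3   0    0   1/3 ]
  [ 0     0   3   12     1 ]
ρ2 <=> ρ3
  [ 1   4/3  -5  -16  -1/3 ]
  [ 0  -1/3   0    0   1/3 ]
  [ 0     0  -1   -4     0 ]
  [ 0     0   3   12     1 ]
ρ2 ← -3·ρ2
  [ 1  4/3  -5  -16  -1/3 ]
  [ 0    1   0    0    -1 ]
  [ 0    0  -1   -4     0 ]
  [ 0    0   3   12     1 ]
ρ3 ← -1·ρ3
  [ 1  4/3  -5  -16  -1/3 ]
  [ 0    1   0    0    -1 ]
  [ 0    0   1    4     0 ]
  [ 0    0   3   12     1 ]
ρ4 ← ρ4 − 3·ρ3
  [ 1  4/3  -5  -16  -1/3 ]
  [ 0    1   0    0    -1 ]
  [ 0    0   1    4     0 ]
  [ 0    0   0    0     1 ]
ρ2 ← ρ2 + ρ4
  [ 1  4/3  -5  -16  -1/3 ]
  [ 0    1   0    0     0 ]
  [ 0    0   1    4     0 ]
  [ 0    0   0    0     1 ]
ρ1 ← ρ1 + 1/3·ρ4
  [ 1  4/3  -5  -16  0 ]
  [ 0    1   0    0  0 ]
  [ 0    0   1    4  0 ]
  [ 0    0   0    0  1 ]
ρ1 ← ρ1 + 5·ρ3
  [ 1  4/3  0  4  0 ]
  [ 0    1  0  0  0 ]
  [ 0    0  1  4  0 ]
  [ 0    0  0  0  1 ]
ρ1 ← ρ1 − 4/3·ρ2
  [ 1  0  0  4  0 ]
  [ 0  1  0  0  0 ]
  [ 0  0  1  4  0 ]
  [ 0  0  0  0  1 ]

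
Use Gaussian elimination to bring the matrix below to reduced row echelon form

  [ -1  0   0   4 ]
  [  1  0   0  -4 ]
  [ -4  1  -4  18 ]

[[1, 0, 0, -4], [0, 1, -4, 2], [0, 0, 0, 0]]

r1 -> -1·r1
  [  1  0   0  -4 ]
  [  1  0   0  -4 ]
  [ -4  1  -4  18 ]
r2 -> r2 − r1
  [  1  0   0  -4 ]
  [  0  0   0   0 ]
  [ -4  1  -4  18 ]
r3 -> r3 + 4·r1
  [ 1  0   0  -4 ]
  [ 0  0   0   0 ]
  [ 0  1  -4   2 ]
r2 <=> r3
  [ 1  0   0  -4 ]
  [ 0  1  -4   2 ]
  [ 0  0   0   0 ]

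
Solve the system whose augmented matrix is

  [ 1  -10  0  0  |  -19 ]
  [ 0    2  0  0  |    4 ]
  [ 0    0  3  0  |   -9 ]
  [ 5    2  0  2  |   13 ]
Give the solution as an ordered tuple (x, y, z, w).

r4 → r4 − 5·r1
  [ 1  -10  0  0  |  -19 ]
  [ 0    2  0  0  |    4 ]
  [ 0    0  3  0  |   -9 ]
  [ 0   52  0  2  |  108 ]
r2 → 1/2·r2
  [ 1  -10  0  0  |  -19 ]
  [ 0    1  0  0  |    2 ]
  [ 0    0  3  0  |   -9 ]
  [ 0   52  0  2  |  108 ]
r4 → r4 − 52·r2
  [ 1  -10  0  0  |  -19 ]
  [ 0    1  0  0  |    2 ]
  [ 0    0  3  0  |   -9 ]
  [ 0    0  0  2  |    4 ]
r3 → 1/3·r3
  [ 1  -10  0  0  |  -19 ]
  [ 0    1  0  0  |    2 ]
  [ 0    0  1  0  |   -3 ]
  [ 0    0  0  2  |    4 ]
r4 → 1/2·r4
  [ 1  -10  0  0  |  -19 ]
  [ 0    1  0  0  |    2 ]
  [ 0    0  1  0  |   -3 ]
  [ 0    0  0  1  |    2 ]
r1 → r1 + 10·r2
  [ 1  0  0  0  |   1 ]
  [ 0  1  0  0  |   2 ]
  [ 0  0  1  0  |  -3 ]
  [ 0  0  0  1  |   2 ]
Reading off the last column: x = 1, y = 2, z = -3, w = 2.

(1, 2, -3, 2)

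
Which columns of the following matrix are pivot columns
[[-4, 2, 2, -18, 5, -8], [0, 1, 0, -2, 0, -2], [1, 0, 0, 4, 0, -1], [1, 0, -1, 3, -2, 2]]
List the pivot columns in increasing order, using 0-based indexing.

R1 → -1/4·R1
R3 → R3 − R1
R4 → R4 − R1
R3 → R3 − 1/2·R2
R4 → R4 − 1/2·R2
R3 → 2·R3
R4 → R4 + 1/2·R3
R4 → 2·R4
R3 → R3 − 5/2·R4
R1 → R1 + 5/4·R4
R1 → R1 + 1/2·R3
R1 → R1 + 1/2·R2
Pivot columns are the columns containing a leading 1.

0, 1, 2, 4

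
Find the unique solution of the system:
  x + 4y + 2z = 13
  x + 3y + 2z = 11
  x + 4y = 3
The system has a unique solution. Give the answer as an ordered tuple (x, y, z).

(-5, 2, 5)

Form the augmented matrix and row-reduce:
  [ 1  4  2  |  13 ]
  [ 1  3  2  |  11 ]
  [ 1  4  0  |   3 ]
R2 -> R2 − R1
  [ 1   4  2  |  13 ]
  [ 0  -1  0  |  -2 ]
  [ 1   4  0  |   3 ]
R3 -> R3 − R1
  [ 1   4   2  |   13 ]
  [ 0  -1   0  |   -2 ]
  [ 0   0  -2  |  -10 ]
R2 -> -1·R2
  [ 1  4   2  |   13 ]
  [ 0  1   0  |    2 ]
  [ 0  0  -2  |  -10 ]
R3 -> -1/2·R3
  [ 1  4  2  |  13 ]
  [ 0  1  0  |   2 ]
  [ 0  0  1  |   5 ]
R1 -> R1 − 2·R3
  [ 1  4  0  |  3 ]
  [ 0  1  0  |  2 ]
  [ 0  0  1  |  5 ]
R1 -> R1 − 4·R2
  [ 1  0  0  |  -5 ]
  [ 0  1  0  |   2 ]
  [ 0  0  1  |   5 ]
Reading off the last column: x = -5, y = 2, z = 5.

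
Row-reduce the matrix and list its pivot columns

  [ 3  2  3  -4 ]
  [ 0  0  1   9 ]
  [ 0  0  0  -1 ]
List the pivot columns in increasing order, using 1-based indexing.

1, 3, 4

ρ1 ← 1/3·ρ1
  [ 1  2/3  1  -4/3 ]
  [ 0    0  1     9 ]
  [ 0    0  0    -1 ]
ρ3 ← -1·ρ3
  [ 1  2/3  1  -4/3 ]
  [ 0    0  1     9 ]
  [ 0    0  0     1 ]
ρ2 ← ρ2 − 9·ρ3
  [ 1  2/3  1  -4/3 ]
  [ 0    0  1     0 ]
  [ 0    0  0     1 ]
ρ1 ← ρ1 + 4/3·ρ3
  [ 1  2/3  1  0 ]
  [ 0    0  1  0 ]
  [ 0    0  0  1 ]
ρ1 ← ρ1 − ρ2
  [ 1  2/3  0  0 ]
  [ 0    0  1  0 ]
  [ 0    0  0  1 ]
Pivot columns are the columns containing a leading 1.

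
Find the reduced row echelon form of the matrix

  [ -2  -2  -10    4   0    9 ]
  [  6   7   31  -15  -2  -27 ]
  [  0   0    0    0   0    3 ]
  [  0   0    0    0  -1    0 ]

r1 → -1/2·r1
  [ 1  1   5   -2   0  -9/2 ]
  [ 6  7  31  -15  -2   -27 ]
  [ 0  0   0    0   0     3 ]
  [ 0  0   0    0  -1     0 ]
r2 → r2 − 6·r1
  [ 1  1  5  -2   0  -9/2 ]
  [ 0  1  1  -3  -2     0 ]
  [ 0  0  0   0   0     3 ]
  [ 0  0  0   0  -1     0 ]
r3 <=> r4
  [ 1  1  5  -2   0  -9/2 ]
  [ 0  1  1  -3  -2     0 ]
  [ 0  0  0   0  -1     0 ]
  [ 0  0  0   0   0     3 ]
r3 → -1·r3
  [ 1  1  5  -2   0  -9/2 ]
  [ 0  1  1  -3  -2     0 ]
  [ 0  0  0   0   1     0 ]
  [ 0  0  0   0   0     3 ]
r4 → 1/3·r4
  [ 1  1  5  -2   0  -9/2 ]
  [ 0  1  1  -3  -2     0 ]
  [ 0  0  0   0   1     0 ]
  [ 0  0  0   0   0     1 ]
r1 → r1 + 9/2·r4
  [ 1  1  5  -2   0  0 ]
  [ 0  1  1  -3  -2  0 ]
  [ 0  0  0   0   1  0 ]
  [ 0  0  0   0   0  1 ]
r2 → r2 + 2·r3
  [ 1  1  5  -2  0  0 ]
  [ 0  1  1  -3  0  0 ]
  [ 0  0  0   0  1  0 ]
  [ 0  0  0   0  0  1 ]
r1 → r1 − r2
  [ 1  0  4   1  0  0 ]
  [ 0  1  1  -3  0  0 ]
  [ 0  0  0   0  1  0 ]
  [ 0  0  0   0  0  1 ]

[[1, 0, 4, 1, 0, 0], [0, 1, 1, -3, 0, 0], [0, 0, 0, 0, 1, 0], [0, 0, 0, 0, 0, 1]]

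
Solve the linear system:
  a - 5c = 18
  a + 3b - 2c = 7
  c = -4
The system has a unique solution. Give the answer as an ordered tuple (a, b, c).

(-2, 1/3, -4)

Form the augmented matrix and row-reduce:
  [ 1  0  -5  |  18 ]
  [ 1  3  -2  |   7 ]
  [ 0  0   1  |  -4 ]
Subtract r1 from r2.
Multiply r2 by 1/3.
Subtract r3 from r2.
Add 5 times r3 to r1.
Reading off the last column: a = -2, b = 1/3, c = -4.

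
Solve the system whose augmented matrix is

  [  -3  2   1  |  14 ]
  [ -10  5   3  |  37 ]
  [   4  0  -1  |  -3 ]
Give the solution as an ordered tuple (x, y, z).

ρ1 ← -1/3·ρ1
  [   1  -2/3  -1/3  |  -14/3 ]
  [ -10     5     3  |     37 ]
  [   4     0    -1  |     -3 ]
ρ2 ← ρ2 + 10·ρ1
  [ 1  -2/3  -1/3  |  -14/3 ]
  [ 0  -5/3  -1/3  |  -29/3 ]
  [ 4     0    -1  |     -3 ]
ρ3 ← ρ3 − 4·ρ1
  [ 1  -2/3  -1/3  |  -14/3 ]
  [ 0  -5/3  -1/3  |  -29/3 ]
  [ 0   8/3   1/3  |   47/3 ]
ρ2 ← -3/5·ρ2
  [ 1  -2/3  -1/3  |  -14/3 ]
  [ 0     1   1/5  |   29/5 ]
  [ 0   8/3   1/3  |   47/3 ]
ρ3 ← ρ3 − 8/3·ρ2
  [ 1  -2/3  -1/3  |  -14/3 ]
  [ 0     1   1/5  |   29/5 ]
  [ 0     0  -1/5  |    1/5 ]
ρ3 ← -5·ρ3
  [ 1  -2/3  -1/3  |  -14/3 ]
  [ 0     1   1/5  |   29/5 ]
  [ 0     0     1  |     -1 ]
ρ2 ← ρ2 − 1/5·ρ3
  [ 1  -2/3  -1/3  |  -14/3 ]
  [ 0     1     0  |      6 ]
  [ 0     0     1  |     -1 ]
ρ1 ← ρ1 + 1/3·ρ3
  [ 1  -2/3  0  |  -5 ]
  [ 0     1  0  |   6 ]
  [ 0     0  1  |  -1 ]
ρ1 ← ρ1 + 2/3·ρ2
  [ 1  0  0  |  -1 ]
  [ 0  1  0  |   6 ]
  [ 0  0  1  |  -1 ]
Reading off the last column: x = -1, y = 6, z = -1.

(-1, 6, -1)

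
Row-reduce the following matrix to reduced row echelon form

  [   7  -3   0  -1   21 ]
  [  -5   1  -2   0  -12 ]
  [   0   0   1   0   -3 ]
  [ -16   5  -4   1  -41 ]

[[1, 0, 0, 0, 4], [0, 1, 0, 0, 2], [0, 0, 1, 0, -3], [0, 0, 0, 1, 1]]

ρ1 → 1/7·ρ1
ρ2 → ρ2 + 5·ρ1
ρ4 → ρ4 + 16·ρ1
ρ2 → -7/8·ρ2
ρ4 → ρ4 + 13/7·ρ2
ρ4 → ρ4 + 3/4·ρ3
ρ4 → -8·ρ4
ρ2 → ρ2 − 5/8·ρ4
ρ1 → ρ1 + 1/7·ρ4
ρ2 → ρ2 − 7/4·ρ3
ρ1 → ρ1 + 3/7·ρ2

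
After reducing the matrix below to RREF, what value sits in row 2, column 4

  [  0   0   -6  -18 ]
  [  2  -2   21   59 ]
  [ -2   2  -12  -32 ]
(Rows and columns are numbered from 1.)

3

R1 <-> R2
  [  2  -2   21   59 ]
  [  0   0   -6  -18 ]
  [ -2   2  -12  -32 ]
R1 ← 1/2·R1
  [  1  -1  21/2  59/2 ]
  [  0   0    -6   -18 ]
  [ -2   2   -12   -32 ]
R3 ← R3 + 2·R1
  [ 1  -1  21/2  59/2 ]
  [ 0   0    -6   -18 ]
  [ 0   0     9    27 ]
R2 ← -1/6·R2
  [ 1  -1  21/2  59/2 ]
  [ 0   0     1     3 ]
  [ 0   0     9    27 ]
R3 ← R3 − 9·R2
  [ 1  -1  21/2  59/2 ]
  [ 0   0     1     3 ]
  [ 0   0     0     0 ]
R1 ← R1 − 21/2·R2
  [ 1  -1  0  -2 ]
  [ 0   0  1   3 ]
  [ 0   0  0   0 ]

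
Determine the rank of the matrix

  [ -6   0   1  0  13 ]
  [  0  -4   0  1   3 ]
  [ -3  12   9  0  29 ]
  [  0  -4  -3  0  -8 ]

rank = 4

Multiply ρ1 by -1/6.
  [  1   0  -1/6  0  -13/6 ]
  [  0  -4     0  1      3 ]
  [ -3  12     9  0     29 ]
  [  0  -4    -3  0     -8 ]
Add 3 times ρ1 to ρ3.
  [ 1   0  -1/6  0  -13/6 ]
  [ 0  -4     0  1      3 ]
  [ 0  12  17/2  0   45/2 ]
  [ 0  -4    -3  0     -8 ]
Multiply ρ2 by -1/4.
  [ 1   0  -1/6     0  -13/6 ]
  [ 0   1     0  -1/4   -3/4 ]
  [ 0  12  17/2     0   45/2 ]
  [ 0  -4    -3     0     -8 ]
Subtract 12 times ρ2 from ρ3.
  [ 1   0  -1/6     0  -13/6 ]
  [ 0   1     0  -1/4   -3/4 ]
  [ 0   0  17/2     3   63/2 ]
  [ 0  -4    -3     0     -8 ]
Add 4 times ρ2 to ρ4.
  [ 1  0  -1/6     0  -13/6 ]
  [ 0  1     0  -1/4   -3/4 ]
  [ 0  0  17/2     3   63/2 ]
  [ 0  0    -3    -1    -11 ]
Multiply ρ3 by 2/17.
  [ 1  0  -1/6     0  -13/6 ]
  [ 0  1     0  -1/4   -3/4 ]
  [ 0  0     1  6/17  63/17 ]
  [ 0  0    -3    -1    -11 ]
Add 3 times ρ3 to ρ4.
  [ 1  0  -1/6     0  -13/6 ]
  [ 0  1     0  -1/4   -3/4 ]
  [ 0  0     1  6/17  63/17 ]
  [ 0  0     0  1/17   2/17 ]
Multiply ρ4 by 17.
  [ 1  0  -1/6     0  -13/6 ]
  [ 0  1     0  -1/4   -3/4 ]
  [ 0  0     1  6/17  63/17 ]
  [ 0  0     0     1      2 ]
Subtract 6/17 times ρ4 from ρ3.
  [ 1  0  -1/6     0  -13/6 ]
  [ 0  1     0  -1/4   -3/4 ]
  [ 0  0     1     0      3 ]
  [ 0  0     0     1      2 ]
Add 1/4 times ρ4 to ρ2.
  [ 1  0  -1/6  0  -13/6 ]
  [ 0  1     0  0   -1/4 ]
  [ 0  0     1  0      3 ]
  [ 0  0     0  1      2 ]
Add 1/6 times ρ3 to ρ1.
  [ 1  0  0  0  -5/3 ]
  [ 0  1  0  0  -1/4 ]
  [ 0  0  1  0     3 ]
  [ 0  0  0  1     2 ]
The reduced form has 4 nonzero rows.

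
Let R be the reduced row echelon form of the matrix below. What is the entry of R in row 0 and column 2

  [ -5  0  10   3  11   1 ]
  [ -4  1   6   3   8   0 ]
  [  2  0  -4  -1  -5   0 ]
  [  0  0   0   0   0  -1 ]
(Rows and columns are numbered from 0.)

ρ1 := -1/5·ρ1
  [  1  0  -2  -3/5  -11/5  -1/5 ]
  [ -4  1   6     3      8     0 ]
  [  2  0  -4    -1     -5     0 ]
  [  0  0   0     0      0    -1 ]
ρ2 := ρ2 + 4·ρ1
  [ 1  0  -2  -3/5  -11/5  -1/5 ]
  [ 0  1  -2   3/5   -4/5  -4/5 ]
  [ 2  0  -4    -1     -5     0 ]
  [ 0  0   0     0      0    -1 ]
ρ3 := ρ3 − 2·ρ1
  [ 1  0  -2  -3/5  -11/5  -1/5 ]
  [ 0  1  -2   3/5   -4/5  -4/5 ]
  [ 0  0   0   1/5   -3/5   2/5 ]
  [ 0  0   0     0      0    -1 ]
ρ3 := 5·ρ3
  [ 1  0  -2  -3/5  -11/5  -1/5 ]
  [ 0  1  -2   3/5   -4/5  -4/5 ]
  [ 0  0   0     1     -3     2 ]
  [ 0  0   0     0      0    -1 ]
ρ4 := -1·ρ4
  [ 1  0  -2  -3/5  -11/5  -1/5 ]
  [ 0  1  -2   3/5   -4/5  -4/5 ]
  [ 0  0   0     1     -3     2 ]
  [ 0  0   0     0      0     1 ]
ρ3 := ρ3 − 2·ρ4
  [ 1  0  -2  -3/5  -11/5  -1/5 ]
  [ 0  1  -2   3/5   -4/5  -4/5 ]
  [ 0  0   0     1     -3     0 ]
  [ 0  0   0     0      0     1 ]
ρ2 := ρ2 + 4/5·ρ4
  [ 1  0  -2  -3/5  -11/5  -1/5 ]
  [ 0  1  -2   3/5   -4/5     0 ]
  [ 0  0   0     1     -3     0 ]
  [ 0  0   0     0      0     1 ]
ρ1 := ρ1 + 1/5·ρ4
  [ 1  0  -2  -3/5  -11/5  0 ]
  [ 0  1  -2   3/5   -4/5  0 ]
  [ 0  0   0     1     -3  0 ]
  [ 0  0   0     0      0  1 ]
ρ2 := ρ2 − 3/5·ρ3
  [ 1  0  -2  -3/5  -11/5  0 ]
  [ 0  1  -2     0      1  0 ]
  [ 0  0   0     1     -3  0 ]
  [ 0  0   0     0      0  1 ]
ρ1 := ρ1 + 3/5·ρ3
  [ 1  0  -2  0  -4  0 ]
  [ 0  1  -2  0   1  0 ]
  [ 0  0   0  1  -3  0 ]
  [ 0  0   0  0   0  1 ]

-2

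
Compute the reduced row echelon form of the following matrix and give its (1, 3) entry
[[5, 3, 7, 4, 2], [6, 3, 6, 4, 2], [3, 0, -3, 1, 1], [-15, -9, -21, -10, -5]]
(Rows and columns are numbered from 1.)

Multiply R1 by 1/5.
  [   1  3/5  7/5  4/5  2/5 ]
  [   6    3    6    4    2 ]
  [   3    0   -3    1    1 ]
  [ -15   -9  -21  -10   -5 ]
Subtract 6 times R1 from R2.
  [   1   3/5    7/5   4/5   2/5 ]
  [   0  -3/5  -12/5  -4/5  -2/5 ]
  [   3     0     -3     1     1 ]
  [ -15    -9    -21   -10    -5 ]
Subtract 3 times R1 from R3.
  [   1   3/5    7/5   4/5   2/5 ]
  [   0  -3/5  -12/5  -4/5  -2/5 ]
  [   0  -9/5  -36/5  -7/5  -1/5 ]
  [ -15    -9    -21   -10    -5 ]
Add 15 times R1 to R4.
  [ 1   3/5    7/5   4/5   2/5 ]
  [ 0  -3/5  -12/5  -4/5  -2/5 ]
  [ 0  -9/5  -36/5  -7/5  -1/5 ]
  [ 0     0      0     2     1 ]
Multiply R2 by -5/3.
  [ 1   3/5    7/5   4/5   2/5 ]
  [ 0     1      4   4/3   2/3 ]
  [ 0  -9/5  -36/5  -7/5  -1/5 ]
  [ 0     0      0     2     1 ]
Add 9/5 times R2 to R3.
  [ 1  3/5  7/5  4/5  2/5 ]
  [ 0    1    4  4/3  2/3 ]
  [ 0    0    0    1    1 ]
  [ 0    0    0    2    1 ]
Subtract 2 times R3 from R4.
  [ 1  3/5  7/5  4/5  2/5 ]
  [ 0    1    4  4/3  2/3 ]
  [ 0    0    0    1    1 ]
  [ 0    0    0    0   -1 ]
Multiply R4 by -1.
  [ 1  3/5  7/5  4/5  2/5 ]
  [ 0    1    4  4/3  2/3 ]
  [ 0    0    0    1    1 ]
  [ 0    0    0    0    1 ]
Subtract R4 from R3.
  [ 1  3/5  7/5  4/5  2/5 ]
  [ 0    1    4  4/3  2/3 ]
  [ 0    0    0    1    0 ]
  [ 0    0    0    0    1 ]
Subtract 2/3 times R4 from R2.
  [ 1  3/5  7/5  4/5  2/5 ]
  [ 0    1    4  4/3    0 ]
  [ 0    0    0    1    0 ]
  [ 0    0    0    0    1 ]
Subtract 2/5 times R4 from R1.
  [ 1  3/5  7/5  4/5  0 ]
  [ 0    1    4  4/3  0 ]
  [ 0    0    0    1  0 ]
  [ 0    0    0    0  1 ]
Subtract 4/3 times R3 from R2.
  [ 1  3/5  7/5  4/5  0 ]
  [ 0    1    4    0  0 ]
  [ 0    0    0    1  0 ]
  [ 0    0    0    0  1 ]
Subtract 4/5 times R3 from R1.
  [ 1  3/5  7/5  0  0 ]
  [ 0    1    4  0  0 ]
  [ 0    0    0  1  0 ]
  [ 0    0    0  0  1 ]
Subtract 3/5 times R2 from R1.
  [ 1  0  -1  0  0 ]
  [ 0  1   4  0  0 ]
  [ 0  0   0  1  0 ]
  [ 0  0   0  0  1 ]

-1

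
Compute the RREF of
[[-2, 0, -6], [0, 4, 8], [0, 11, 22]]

[[1, 0, 3], [0, 1, 2], [0, 0, 0]]

R1 -> -1/2·R1
  [ 1   0   3 ]
  [ 0   4   8 ]
  [ 0  11  22 ]
R2 -> 1/4·R2
  [ 1   0   3 ]
  [ 0   1   2 ]
  [ 0  11  22 ]
R3 -> R3 − 11·R2
  [ 1  0  3 ]
  [ 0  1  2 ]
  [ 0  0  0 ]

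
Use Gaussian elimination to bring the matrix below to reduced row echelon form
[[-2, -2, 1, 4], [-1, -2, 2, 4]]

R1 ← -1/2·R1
  [  1   1  -1/2  -2 ]
  [ -1  -2     2   4 ]
R2 ← R2 + R1
  [ 1   1  -1/2  -2 ]
  [ 0  -1   3/2   2 ]
R2 ← -1·R2
  [ 1  1  -1/2  -2 ]
  [ 0  1  -3/2  -2 ]
R1 ← R1 − R2
  [ 1  0     1   0 ]
  [ 0  1  -3/2  -2 ]

[[1, 0, 1, 0], [0, 1, -3/2, -2]]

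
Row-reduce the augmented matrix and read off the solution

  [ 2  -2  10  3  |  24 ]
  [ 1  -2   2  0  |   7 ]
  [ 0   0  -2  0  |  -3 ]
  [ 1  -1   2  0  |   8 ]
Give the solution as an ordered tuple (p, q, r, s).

ρ1 := 1/2·ρ1
  [ 1  -1   5  3/2  |  12 ]
  [ 1  -2   2    0  |   7 ]
  [ 0   0  -2    0  |  -3 ]
  [ 1  -1   2    0  |   8 ]
ρ2 := ρ2 − ρ1
  [ 1  -1   5   3/2  |  12 ]
  [ 0  -1  -3  -3/2  |  -5 ]
  [ 0   0  -2     0  |  -3 ]
  [ 1  -1   2     0  |   8 ]
ρ4 := ρ4 − ρ1
  [ 1  -1   5   3/2  |  12 ]
  [ 0  -1  -3  -3/2  |  -5 ]
  [ 0   0  -2     0  |  -3 ]
  [ 0   0  -3  -3/2  |  -4 ]
ρ2 := -1·ρ2
  [ 1  -1   5   3/2  |  12 ]
  [ 0   1   3   3/2  |   5 ]
  [ 0   0  -2     0  |  -3 ]
  [ 0   0  -3  -3/2  |  -4 ]
ρ3 := -1/2·ρ3
  [ 1  -1   5   3/2  |   12 ]
  [ 0   1   3   3/2  |    5 ]
  [ 0   0   1     0  |  3/2 ]
  [ 0   0  -3  -3/2  |   -4 ]
ρ4 := ρ4 + 3·ρ3
  [ 1  -1  5   3/2  |   12 ]
  [ 0   1  3   3/2  |    5 ]
  [ 0   0  1     0  |  3/2 ]
  [ 0   0  0  -3/2  |  1/2 ]
ρ4 := -2/3·ρ4
  [ 1  -1  5  3/2  |    12 ]
  [ 0   1  3  3/2  |     5 ]
  [ 0   0  1    0  |   3/2 ]
  [ 0   0  0    1  |  -1/3 ]
ρ2 := ρ2 − 3/2·ρ4
  [ 1  -1  5  3/2  |    12 ]
  [ 0   1  3    0  |  11/2 ]
  [ 0   0  1    0  |   3/2 ]
  [ 0   0  0    1  |  -1/3 ]
ρ1 := ρ1 − 3/2·ρ4
  [ 1  -1  5  0  |  25/2 ]
  [ 0   1  3  0  |  11/2 ]
  [ 0   0  1  0  |   3/2 ]
  [ 0   0  0  1  |  -1/3 ]
ρ2 := ρ2 − 3·ρ3
  [ 1  -1  5  0  |  25/2 ]
  [ 0   1  0  0  |     1 ]
  [ 0   0  1  0  |   3/2 ]
  [ 0   0  0  1  |  -1/3 ]
ρ1 := ρ1 − 5·ρ3
  [ 1  -1  0  0  |     5 ]
  [ 0   1  0  0  |     1 ]
  [ 0   0  1  0  |   3/2 ]
  [ 0   0  0  1  |  -1/3 ]
ρ1 := ρ1 + ρ2
  [ 1  0  0  0  |     6 ]
  [ 0  1  0  0  |     1 ]
  [ 0  0  1  0  |   3/2 ]
  [ 0  0  0  1  |  -1/3 ]
Reading off the last column: p = 6, q = 1, r = 3/2, s = -1/3.

(6, 1, 3/2, -1/3)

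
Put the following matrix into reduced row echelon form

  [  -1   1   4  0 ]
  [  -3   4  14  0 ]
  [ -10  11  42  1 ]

[[1, 0, -2, 0], [0, 1, 2, 0], [0, 0, 0, 1]]

r1 -> -1·r1
  [   1  -1  -4  0 ]
  [  -3   4  14  0 ]
  [ -10  11  42  1 ]
r2 -> r2 + 3·r1
  [   1  -1  -4  0 ]
  [   0   1   2  0 ]
  [ -10  11  42  1 ]
r3 -> r3 + 10·r1
  [ 1  -1  -4  0 ]
  [ 0   1   2  0 ]
  [ 0   1   2  1 ]
r3 -> r3 − r2
  [ 1  -1  -4  0 ]
  [ 0   1   2  0 ]
  [ 0   0   0  1 ]
r1 -> r1 + r2
  [ 1  0  -2  0 ]
  [ 0  1   2  0 ]
  [ 0  0   0  1 ]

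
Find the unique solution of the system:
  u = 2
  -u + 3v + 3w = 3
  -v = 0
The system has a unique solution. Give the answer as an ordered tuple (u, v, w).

(2, 0, 5/3)

Form the augmented matrix and row-reduce:
  [  1   0  0  |  2 ]
  [ -1   3  3  |  3 ]
  [  0  -1  0  |  0 ]
r2 ← r2 + r1
  [ 1   0  0  |  2 ]
  [ 0   3  3  |  5 ]
  [ 0  -1  0  |  0 ]
r2 ← 1/3·r2
  [ 1   0  0  |    2 ]
  [ 0   1  1  |  5/3 ]
  [ 0  -1  0  |    0 ]
r3 ← r3 + r2
  [ 1  0  0  |    2 ]
  [ 0  1  1  |  5/3 ]
  [ 0  0  1  |  5/3 ]
r2 ← r2 − r3
  [ 1  0  0  |    2 ]
  [ 0  1  0  |    0 ]
  [ 0  0  1  |  5/3 ]
Reading off the last column: u = 2, v = 0, w = 5/3.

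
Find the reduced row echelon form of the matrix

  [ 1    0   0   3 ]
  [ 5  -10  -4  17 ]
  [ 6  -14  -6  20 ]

[[1, 0, 0, 3], [0, 1, 0, -1], [0, 0, 1, 2]]

R2 -> R2 − 5·R1
  [ 1    0   0   3 ]
  [ 0  -10  -4   2 ]
  [ 6  -14  -6  20 ]
R3 -> R3 − 6·R1
  [ 1    0   0  3 ]
  [ 0  -10  -4  2 ]
  [ 0  -14  -6  2 ]
R2 -> -1/10·R2
  [ 1    0    0     3 ]
  [ 0    1  2/5  -1/5 ]
  [ 0  -14   -6     2 ]
R3 -> R3 + 14·R2
  [ 1  0     0     3 ]
  [ 0  1   2/5  -1/5 ]
  [ 0  0  -2/5  -4/5 ]
R3 -> -5/2·R3
  [ 1  0    0     3 ]
  [ 0  1  2/5  -1/5 ]
  [ 0  0    1     2 ]
R2 -> R2 − 2/5·R3
  [ 1  0  0   3 ]
  [ 0  1  0  -1 ]
  [ 0  0  1   2 ]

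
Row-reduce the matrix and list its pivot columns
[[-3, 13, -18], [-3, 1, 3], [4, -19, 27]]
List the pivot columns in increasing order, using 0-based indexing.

0, 1, 2

R1 ← -1/3·R1
  [  1  -13/3   6 ]
  [ -3      1   3 ]
  [  4    -19  27 ]
R2 ← R2 + 3·R1
  [ 1  -13/3   6 ]
  [ 0    -12  21 ]
  [ 4    -19  27 ]
R3 ← R3 − 4·R1
  [ 1  -13/3   6 ]
  [ 0    -12  21 ]
  [ 0   -5/3   3 ]
R2 ← -1/12·R2
  [ 1  -13/3     6 ]
  [ 0      1  -7/4 ]
  [ 0   -5/3     3 ]
R3 ← R3 + 5/3·R2
  [ 1  -13/3     6 ]
  [ 0      1  -7/4 ]
  [ 0      0  1/12 ]
R3 ← 12·R3
  [ 1  -13/3     6 ]
  [ 0      1  -7/4 ]
  [ 0      0     1 ]
R2 ← R2 + 7/4·R3
  [ 1  -13/3  6 ]
  [ 0      1  0 ]
  [ 0      0  1 ]
R1 ← R1 − 6·R3
  [ 1  -13/3  0 ]
  [ 0      1  0 ]
  [ 0      0  1 ]
R1 ← R1 + 13/3·R2
  [ 1  0  0 ]
  [ 0  1  0 ]
  [ 0  0  1 ]
Pivot columns are the columns containing a leading 1.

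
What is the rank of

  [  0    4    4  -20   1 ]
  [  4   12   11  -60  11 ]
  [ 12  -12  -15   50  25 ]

Swap ρ1 and ρ2.
  [  4   12   11  -60  11 ]
  [  0    4    4  -20   1 ]
  [ 12  -12  -15   50  25 ]
Multiply ρ1 by 1/4.
  [  1    3  11/4  -15  11/4 ]
  [  0    4     4  -20     1 ]
  [ 12  -12   -15   50    25 ]
Subtract 12 times ρ1 from ρ3.
  [ 1    3  11/4  -15  11/4 ]
  [ 0    4     4  -20     1 ]
  [ 0  -48   -48  230    -8 ]
Multiply ρ2 by 1/4.
  [ 1    3  11/4  -15  11/4 ]
  [ 0    1     1   -5   1/4 ]
  [ 0  -48   -48  230    -8 ]
Add 48 times ρ2 to ρ3.
  [ 1  3  11/4  -15  11/4 ]
  [ 0  1     1   -5   1/4 ]
  [ 0  0     0  -10     4 ]
Multiply ρ3 by -1/10.
  [ 1  3  11/4  -15  11/4 ]
  [ 0  1     1   -5   1/4 ]
  [ 0  0     0    1  -2/5 ]
Add 5 times ρ3 to ρ2.
  [ 1  3  11/4  -15  11/4 ]
  [ 0  1     1    0  -7/4 ]
  [ 0  0     0    1  -2/5 ]
Add 15 times ρ3 to ρ1.
  [ 1  3  11/4  0  -13/4 ]
  [ 0  1     1  0   -7/4 ]
  [ 0  0     0  1   -2/5 ]
Subtract 3 times ρ2 from ρ1.
  [ 1  0  -1/4  0     2 ]
  [ 0  1     1  0  -7/4 ]
  [ 0  0     0  1  -2/5 ]
The reduced form has 3 nonzero rows.

rank = 3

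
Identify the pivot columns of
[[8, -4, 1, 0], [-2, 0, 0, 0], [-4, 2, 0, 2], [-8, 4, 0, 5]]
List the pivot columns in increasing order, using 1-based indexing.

1, 2, 3, 4

r1 ← 1/8·r1
r2 ← r2 + 2·r1
r3 ← r3 + 4·r1
r4 ← r4 + 8·r1
r2 ← -1·r2
r3 ← 2·r3
r4 ← r4 − r3
r3 ← r3 − 4·r4
r2 ← r2 + 1/4·r3
r1 ← r1 − 1/8·r3
r1 ← r1 + 1/2·r2
Pivot columns are the columns containing a leading 1.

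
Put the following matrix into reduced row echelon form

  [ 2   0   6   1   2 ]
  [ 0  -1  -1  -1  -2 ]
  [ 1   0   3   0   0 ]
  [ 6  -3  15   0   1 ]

r1 → 1/2·r1
  [ 1   0   3  1/2   1 ]
  [ 0  -1  -1   -1  -2 ]
  [ 1   0   3    0   0 ]
  [ 6  -3  15    0   1 ]
r3 → r3 − r1
  [ 1   0   3   1/2   1 ]
  [ 0  -1  -1    -1  -2 ]
  [ 0   0   0  -1/2  -1 ]
  [ 6  -3  15     0   1 ]
r4 → r4 − 6·r1
  [ 1   0   3   1/2   1 ]
  [ 0  -1  -1    -1  -2 ]
  [ 0   0   0  -1/2  -1 ]
  [ 0  -3  -3    -3  -5 ]
r2 → -1·r2
  [ 1   0   3   1/2   1 ]
  [ 0   1   1     1   2 ]
  [ 0   0   0  -1/2  -1 ]
  [ 0  -3  -3    -3  -5 ]
r4 → r4 + 3·r2
  [ 1  0  3   1/2   1 ]
  [ 0  1  1     1   2 ]
  [ 0  0  0  -1/2  -1 ]
  [ 0  0  0     0   1 ]
r3 → -2·r3
  [ 1  0  3  1/2  1 ]
  [ 0  1  1    1  2 ]
  [ 0  0  0    1  2 ]
  [ 0  0  0    0  1 ]
r3 → r3 − 2·r4
  [ 1  0  3  1/2  1 ]
  [ 0  1  1    1  2 ]
  [ 0  0  0    1  0 ]
  [ 0  0  0    0  1 ]
r2 → r2 − 2·r4
  [ 1  0  3  1/2  1 ]
  [ 0  1  1    1  0 ]
  [ 0  0  0    1  0 ]
  [ 0  0  0    0  1 ]
r1 → r1 − r4
  [ 1  0  3  1/2  0 ]
  [ 0  1  1    1  0 ]
  [ 0  0  0    1  0 ]
  [ 0  0  0    0  1 ]
r2 → r2 − r3
  [ 1  0  3  1/2  0 ]
  [ 0  1  1    0  0 ]
  [ 0  0  0    1  0 ]
  [ 0  0  0    0  1 ]
r1 → r1 − 1/2·r3
  [ 1  0  3  0  0 ]
  [ 0  1  1  0  0 ]
  [ 0  0  0  1  0 ]
  [ 0  0  0  0  1 ]

[[1, 0, 3, 0, 0], [0, 1, 1, 0, 0], [0, 0, 0, 1, 0], [0, 0, 0, 0, 1]]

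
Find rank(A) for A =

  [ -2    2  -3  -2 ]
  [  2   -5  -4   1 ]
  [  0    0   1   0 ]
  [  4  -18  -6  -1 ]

R1 := -1/2·R1
  [ 1   -1  3/2   1 ]
  [ 2   -5   -4   1 ]
  [ 0    0    1   0 ]
  [ 4  -18   -6  -1 ]
R2 := R2 − 2·R1
  [ 1   -1  3/2   1 ]
  [ 0   -3   -7  -1 ]
  [ 0    0    1   0 ]
  [ 4  -18   -6  -1 ]
R4 := R4 − 4·R1
  [ 1   -1  3/2   1 ]
  [ 0   -3   -7  -1 ]
  [ 0    0    1   0 ]
  [ 0  -14  -12  -5 ]
R2 := -1/3·R2
  [ 1   -1  3/2    1 ]
  [ 0    1  7/3  1/3 ]
  [ 0    0    1    0 ]
  [ 0  -14  -12   -5 ]
R4 := R4 + 14·R2
  [ 1  -1   3/2     1 ]
  [ 0   1   7/3   1/3 ]
  [ 0   0     1     0 ]
  [ 0   0  62/3  -1/3 ]
R4 := R4 − 62/3·R3
  [ 1  -1  3/2     1 ]
  [ 0   1  7/3   1/3 ]
  [ 0   0    1     0 ]
  [ 0   0    0  -1/3 ]
R4 := -3·R4
  [ 1  -1  3/2    1 ]
  [ 0   1  7/3  1/3 ]
  [ 0   0    1    0 ]
  [ 0   0    0    1 ]
R2 := R2 − 1/3·R4
  [ 1  -1  3/2  1 ]
  [ 0   1  7/3  0 ]
  [ 0   0    1  0 ]
  [ 0   0    0  1 ]
R1 := R1 − R4
  [ 1  -1  3/2  0 ]
  [ 0   1  7/3  0 ]
  [ 0   0    1  0 ]
  [ 0   0    0  1 ]
R2 := R2 − 7/3·R3
  [ 1  -1  3/2  0 ]
  [ 0   1    0  0 ]
  [ 0   0    1  0 ]
  [ 0   0    0  1 ]
R1 := R1 − 3/2·R3
  [ 1  -1  0  0 ]
  [ 0   1  0  0 ]
  [ 0   0  1  0 ]
  [ 0   0  0  1 ]
R1 := R1 + R2
  [ 1  0  0  0 ]
  [ 0  1  0  0 ]
  [ 0  0  1  0 ]
  [ 0  0  0  1 ]
The reduced form has 4 nonzero rows.

rank = 4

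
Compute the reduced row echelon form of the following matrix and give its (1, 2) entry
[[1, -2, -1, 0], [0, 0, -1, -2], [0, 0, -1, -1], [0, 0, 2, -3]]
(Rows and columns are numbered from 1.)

-2

Multiply R2 by -1.
  [ 1  -2  -1   0 ]
  [ 0   0   1   2 ]
  [ 0   0  -1  -1 ]
  [ 0   0   2  -3 ]
Add R2 to R3.
  [ 1  -2  -1   0 ]
  [ 0   0   1   2 ]
  [ 0   0   0   1 ]
  [ 0   0   2  -3 ]
Subtract 2 times R2 from R4.
  [ 1  -2  -1   0 ]
  [ 0   0   1   2 ]
  [ 0   0   0   1 ]
  [ 0   0   0  -7 ]
Add 7 times R3 to R4.
  [ 1  -2  -1  0 ]
  [ 0   0   1  2 ]
  [ 0   0   0  1 ]
  [ 0   0   0  0 ]
Subtract 2 times R3 from R2.
  [ 1  -2  -1  0 ]
  [ 0   0   1  0 ]
  [ 0   0   0  1 ]
  [ 0   0   0  0 ]
Add R2 to R1.
  [ 1  -2  0  0 ]
  [ 0   0  1  0 ]
  [ 0   0  0  1 ]
  [ 0   0  0  0 ]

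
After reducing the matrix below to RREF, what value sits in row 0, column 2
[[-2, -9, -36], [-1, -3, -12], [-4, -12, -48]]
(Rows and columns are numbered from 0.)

ρ1 -> -1/2·ρ1
  [  1  9/2   18 ]
  [ -1   -3  -12 ]
  [ -4  -12  -48 ]
ρ2 -> ρ2 + ρ1
  [  1  9/2   18 ]
  [  0  3/2    6 ]
  [ -4  -12  -48 ]
ρ3 -> ρ3 + 4·ρ1
  [ 1  9/2  18 ]
  [ 0  3/2   6 ]
  [ 0    6  24 ]
ρ2 -> 2/3·ρ2
  [ 1  9/2  18 ]
  [ 0    1   4 ]
  [ 0    6  24 ]
ρ3 -> ρ3 − 6·ρ2
  [ 1  9/2  18 ]
  [ 0    1   4 ]
  [ 0    0   0 ]
ρ1 -> ρ1 − 9/2·ρ2
  [ 1  0  0 ]
  [ 0  1  4 ]
  [ 0  0  0 ]

0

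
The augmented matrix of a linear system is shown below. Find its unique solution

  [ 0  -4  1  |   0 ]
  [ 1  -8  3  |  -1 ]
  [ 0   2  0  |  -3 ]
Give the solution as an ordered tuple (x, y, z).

ρ1 <=> ρ2
  [ 1  -8  3  |  -1 ]
  [ 0  -4  1  |   0 ]
  [ 0   2  0  |  -3 ]
ρ2 → -1/4·ρ2
  [ 1  -8     3  |  -1 ]
  [ 0   1  -1/4  |   0 ]
  [ 0   2     0  |  -3 ]
ρ3 → ρ3 − 2·ρ2
  [ 1  -8     3  |  -1 ]
  [ 0   1  -1/4  |   0 ]
  [ 0   0   1/2  |  -3 ]
ρ3 → 2·ρ3
  [ 1  -8     3  |  -1 ]
  [ 0   1  -1/4  |   0 ]
  [ 0   0     1  |  -6 ]
ρ2 → ρ2 + 1/4·ρ3
  [ 1  -8  3  |    -1 ]
  [ 0   1  0  |  -3/2 ]
  [ 0   0  1  |    -6 ]
ρ1 → ρ1 − 3·ρ3
  [ 1  -8  0  |    17 ]
  [ 0   1  0  |  -3/2 ]
  [ 0   0  1  |    -6 ]
ρ1 → ρ1 + 8·ρ2
  [ 1  0  0  |     5 ]
  [ 0  1  0  |  -3/2 ]
  [ 0  0  1  |    -6 ]
Reading off the last column: x = 5, y = -3/2, z = -6.

(5, -3/2, -6)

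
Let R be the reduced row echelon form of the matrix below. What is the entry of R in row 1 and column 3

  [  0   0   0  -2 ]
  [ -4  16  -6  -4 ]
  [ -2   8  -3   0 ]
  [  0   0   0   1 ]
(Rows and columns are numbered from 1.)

3/2

R1 <=> R2
  [ -4  16  -6  -4 ]
  [  0   0   0  -2 ]
  [ -2   8  -3   0 ]
  [  0   0   0   1 ]
R1 := -1/4·R1
  [  1  -4  3/2   1 ]
  [  0   0    0  -2 ]
  [ -2   8   -3   0 ]
  [  0   0    0   1 ]
R3 := R3 + 2·R1
  [ 1  -4  3/2   1 ]
  [ 0   0    0  -2 ]
  [ 0   0    0   2 ]
  [ 0   0    0   1 ]
R2 := -1/2·R2
  [ 1  -4  3/2  1 ]
  [ 0   0    0  1 ]
  [ 0   0    0  2 ]
  [ 0   0    0  1 ]
R3 := R3 − 2·R2
  [ 1  -4  3/2  1 ]
  [ 0   0    0  1 ]
  [ 0   0    0  0 ]
  [ 0   0    0  1 ]
R4 := R4 − R2
  [ 1  -4  3/2  1 ]
  [ 0   0    0  1 ]
  [ 0   0    0  0 ]
  [ 0   0    0  0 ]
R1 := R1 − R2
  [ 1  -4  3/2  0 ]
  [ 0   0    0  1 ]
  [ 0   0    0  0 ]
  [ 0   0    0  0 ]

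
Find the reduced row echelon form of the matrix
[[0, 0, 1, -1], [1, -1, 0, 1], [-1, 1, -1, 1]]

r1 ↔ r2
r3 := r3 + r1
r3 := r3 + r2
r2 := r2 + r3
r1 := r1 − r3

[[1, -1, 0, 0], [0, 0, 1, 0], [0, 0, 0, 1]]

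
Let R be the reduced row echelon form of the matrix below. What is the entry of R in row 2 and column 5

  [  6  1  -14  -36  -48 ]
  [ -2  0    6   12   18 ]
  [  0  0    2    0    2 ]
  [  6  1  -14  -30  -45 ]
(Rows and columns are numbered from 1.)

2

R1 ← 1/6·R1
  [  1  1/6  -7/3   -6   -8 ]
  [ -2    0     6   12   18 ]
  [  0    0     2    0    2 ]
  [  6    1   -14  -30  -45 ]
R2 ← R2 + 2·R1
  [ 1  1/6  -7/3   -6   -8 ]
  [ 0  1/3   4/3    0    2 ]
  [ 0    0     2    0    2 ]
  [ 6    1   -14  -30  -45 ]
R4 ← R4 − 6·R1
  [ 1  1/6  -7/3  -6  -8 ]
  [ 0  1/3   4/3   0   2 ]
  [ 0    0     2   0   2 ]
  [ 0    0     0   6   3 ]
R2 ← 3·R2
  [ 1  1/6  -7/3  -6  -8 ]
  [ 0    1     4   0   6 ]
  [ 0    0     2   0   2 ]
  [ 0    0     0   6   3 ]
R3 ← 1/2·R3
  [ 1  1/6  -7/3  -6  -8 ]
  [ 0    1     4   0   6 ]
  [ 0    0     1   0   1 ]
  [ 0    0     0   6   3 ]
R4 ← 1/6·R4
  [ 1  1/6  -7/3  -6   -8 ]
  [ 0    1     4   0    6 ]
  [ 0    0     1   0    1 ]
  [ 0    0     0   1  1/2 ]
R1 ← R1 + 6·R4
  [ 1  1/6  -7/3  0   -5 ]
  [ 0    1     4  0    6 ]
  [ 0    0     1  0    1 ]
  [ 0    0     0  1  1/2 ]
R2 ← R2 − 4·R3
  [ 1  1/6  -7/3  0   -5 ]
  [ 0    1     0  0    2 ]
  [ 0    0     1  0    1 ]
  [ 0    0     0  1  1/2 ]
R1 ← R1 + 7/3·R3
  [ 1  1/6  0  0  -8/3 ]
  [ 0    1  0  0     2 ]
  [ 0    0  1  0     1 ]
  [ 0    0  0  1   1/2 ]
R1 ← R1 − 1/6·R2
  [ 1  0  0  0   -3 ]
  [ 0  1  0  0    2 ]
  [ 0  0  1  0    1 ]
  [ 0  0  0  1  1/2 ]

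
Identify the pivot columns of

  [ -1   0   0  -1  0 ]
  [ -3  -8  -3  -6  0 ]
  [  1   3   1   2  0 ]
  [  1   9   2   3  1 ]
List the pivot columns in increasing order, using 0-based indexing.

r1 → -1·r1
  [  1   0   0   1  0 ]
  [ -3  -8  -3  -6  0 ]
  [  1   3   1   2  0 ]
  [  1   9   2   3  1 ]
r2 → r2 + 3·r1
  [ 1   0   0   1  0 ]
  [ 0  -8  -3  -3  0 ]
  [ 1   3   1   2  0 ]
  [ 1   9   2   3  1 ]
r3 → r3 − r1
  [ 1   0   0   1  0 ]
  [ 0  -8  -3  -3  0 ]
  [ 0   3   1   1  0 ]
  [ 1   9   2   3  1 ]
r4 → r4 − r1
  [ 1   0   0   1  0 ]
  [ 0  -8  -3  -3  0 ]
  [ 0   3   1   1  0 ]
  [ 0   9   2   2  1 ]
r2 → -1/8·r2
  [ 1  0    0    1  0 ]
  [ 0  1  3/8  3/8  0 ]
  [ 0  3    1    1  0 ]
  [ 0  9    2    2  1 ]
r3 → r3 − 3·r2
  [ 1  0     0     1  0 ]
  [ 0  1   3/8   3/8  0 ]
  [ 0  0  -1/8  -1/8  0 ]
  [ 0  9     2     2  1 ]
r4 → r4 − 9·r2
  [ 1  0      0      1  0 ]
  [ 0  1    3/8    3/8  0 ]
  [ 0  0   -1/8   -1/8  0 ]
  [ 0  0  -11/8  -11/8  1 ]
r3 → -8·r3
  [ 1  0      0      1  0 ]
  [ 0  1    3/8    3/8  0 ]
  [ 0  0      1      1  0 ]
  [ 0  0  -11/8  -11/8  1 ]
r4 → r4 + 11/8·r3
  [ 1  0    0    1  0 ]
  [ 0  1  3/8  3/8  0 ]
  [ 0  0    1    1  0 ]
  [ 0  0    0    0  1 ]
r2 → r2 − 3/8·r3
  [ 1  0  0  1  0 ]
  [ 0  1  0  0  0 ]
  [ 0  0  1  1  0 ]
  [ 0  0  0  0  1 ]
Pivot columns are the columns containing a leading 1.

0, 1, 2, 4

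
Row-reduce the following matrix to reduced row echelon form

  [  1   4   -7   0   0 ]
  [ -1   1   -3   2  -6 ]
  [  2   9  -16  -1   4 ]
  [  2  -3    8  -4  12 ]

R2 -> R2 + R1
  [ 1   4   -7   0   0 ]
  [ 0   5  -10   2  -6 ]
  [ 2   9  -16  -1   4 ]
  [ 2  -3    8  -4  12 ]
R3 -> R3 − 2·R1
  [ 1   4   -7   0   0 ]
  [ 0   5  -10   2  -6 ]
  [ 0   1   -2  -1   4 ]
  [ 2  -3    8  -4  12 ]
R4 -> R4 − 2·R1
  [ 1    4   -7   0   0 ]
  [ 0    5  -10   2  -6 ]
  [ 0    1   -2  -1   4 ]
  [ 0  -11   22  -4  12 ]
R2 -> 1/5·R2
  [ 1    4  -7    0     0 ]
  [ 0    1  -2  2/5  -6/5 ]
  [ 0    1  -2   -1     4 ]
  [ 0  -11  22   -4    12 ]
R3 -> R3 − R2
  [ 1    4  -7     0     0 ]
  [ 0    1  -2   2/5  -6/5 ]
  [ 0    0   0  -7/5  26/5 ]
  [ 0  -11  22    -4    12 ]
R4 -> R4 + 11·R2
  [ 1  4  -7     0     0 ]
  [ 0  1  -2   2/5  -6/5 ]
  [ 0  0   0  -7/5  26/5 ]
  [ 0  0   0   2/5  -6/5 ]
R3 -> -5/7·R3
  [ 1  4  -7    0      0 ]
  [ 0  1  -2  2/5   -6/5 ]
  [ 0  0   0    1  -26/7 ]
  [ 0  0   0  2/5   -6/5 ]
R4 -> R4 − 2/5·R3
  [ 1  4  -7    0      0 ]
  [ 0  1  -2  2/5   -6/5 ]
  [ 0  0   0    1  -26/7 ]
  [ 0  0   0    0    2/7 ]
R4 -> 7/2·R4
  [ 1  4  -7    0      0 ]
  [ 0  1  -2  2/5   -6/5 ]
  [ 0  0   0    1  -26/7 ]
  [ 0  0   0    0      1 ]
R3 -> R3 + 26/7·R4
  [ 1  4  -7    0     0 ]
  [ 0  1  -2  2/5  -6/5 ]
  [ 0  0   0    1     0 ]
  [ 0  0   0    0     1 ]
R2 -> R2 + 6/5·R4
  [ 1  4  -7    0  0 ]
  [ 0  1  -2  2/5  0 ]
  [ 0  0   0    1  0 ]
  [ 0  0   0    0  1 ]
R2 -> R2 − 2/5·R3
  [ 1  4  -7  0  0 ]
  [ 0  1  -2  0  0 ]
  [ 0  0   0  1  0 ]
  [ 0  0   0  0  1 ]
R1 -> R1 − 4·R2
  [ 1  0   1  0  0 ]
  [ 0  1  -2  0  0 ]
  [ 0  0   0  1  0 ]
  [ 0  0   0  0  1 ]

[[1, 0, 1, 0, 0], [0, 1, -2, 0, 0], [0, 0, 0, 1, 0], [0, 0, 0, 0, 1]]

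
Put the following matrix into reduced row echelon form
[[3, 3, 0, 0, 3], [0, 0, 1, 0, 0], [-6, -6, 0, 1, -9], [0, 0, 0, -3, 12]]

R1 -> 1/3·R1
  [  1   1  0   0   1 ]
  [  0   0  1   0   0 ]
  [ -6  -6  0   1  -9 ]
  [  0   0  0  -3  12 ]
R3 -> R3 + 6·R1
  [ 1  1  0   0   1 ]
  [ 0  0  1   0   0 ]
  [ 0  0  0   1  -3 ]
  [ 0  0  0  -3  12 ]
R4 -> R4 + 3·R3
  [ 1  1  0  0   1 ]
  [ 0  0  1  0   0 ]
  [ 0  0  0  1  -3 ]
  [ 0  0  0  0   3 ]
R4 -> 1/3·R4
  [ 1  1  0  0   1 ]
  [ 0  0  1  0   0 ]
  [ 0  0  0  1  -3 ]
  [ 0  0  0  0   1 ]
R3 -> R3 + 3·R4
  [ 1  1  0  0  1 ]
  [ 0  0  1  0  0 ]
  [ 0  0  0  1  0 ]
  [ 0  0  0  0  1 ]
R1 -> R1 − R4
  [ 1  1  0  0  0 ]
  [ 0  0  1  0  0 ]
  [ 0  0  0  1  0 ]
  [ 0  0  0  0  1 ]

[[1, 1, 0, 0, 0], [0, 0, 1, 0, 0], [0, 0, 0, 1, 0], [0, 0, 0, 0, 1]]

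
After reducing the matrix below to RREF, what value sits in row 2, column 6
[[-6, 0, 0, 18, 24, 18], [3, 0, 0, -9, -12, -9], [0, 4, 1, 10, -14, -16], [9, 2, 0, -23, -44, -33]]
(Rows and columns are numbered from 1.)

Multiply r1 by -1/6.
  [ 1  0  0   -3   -4   -3 ]
  [ 3  0  0   -9  -12   -9 ]
  [ 0  4  1   10  -14  -16 ]
  [ 9  2  0  -23  -44  -33 ]
Subtract 3 times r1 from r2.
  [ 1  0  0   -3   -4   -3 ]
  [ 0  0  0    0    0    0 ]
  [ 0  4  1   10  -14  -16 ]
  [ 9  2  0  -23  -44  -33 ]
Subtract 9 times r1 from r4.
  [ 1  0  0  -3   -4   -3 ]
  [ 0  0  0   0    0    0 ]
  [ 0  4  1  10  -14  -16 ]
  [ 0  2  0   4   -8   -6 ]
Swap r2 and r3.
  [ 1  0  0  -3   -4   -3 ]
  [ 0  4  1  10  -14  -16 ]
  [ 0  0  0   0    0    0 ]
  [ 0  2  0   4   -8   -6 ]
Multiply r2 by 1/4.
  [ 1  0    0   -3    -4  -3 ]
  [ 0  1  1/4  5/2  -7/2  -4 ]
  [ 0  0    0    0     0   0 ]
  [ 0  2    0    4    -8  -6 ]
Subtract 2 times r2 from r4.
  [ 1  0     0   -3    -4  -3 ]
  [ 0  1   1/4  5/2  -7/2  -4 ]
  [ 0  0     0    0     0   0 ]
  [ 0  0  -1/2   -1    -1   2 ]
Swap r3 and r4.
  [ 1  0     0   -3    -4  -3 ]
  [ 0  1   1/4  5/2  -7/2  -4 ]
  [ 0  0  -1/2   -1    -1   2 ]
  [ 0  0     0    0     0   0 ]
Multiply r3 by -2.
  [ 1  0    0   -3    -4  -3 ]
  [ 0  1  1/4  5/2  -7/2  -4 ]
  [ 0  0    1    2     2  -4 ]
  [ 0  0    0    0     0   0 ]
Subtract 1/4 times r3 from r2.
  [ 1  0  0  -3  -4  -3 ]
  [ 0  1  0   2  -4  -3 ]
  [ 0  0  1   2   2  -4 ]
  [ 0  0  0   0   0   0 ]

-3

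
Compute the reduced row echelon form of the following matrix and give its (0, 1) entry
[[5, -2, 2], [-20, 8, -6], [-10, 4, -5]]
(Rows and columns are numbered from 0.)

R1 ← 1/5·R1
R2 ← R2 + 20·R1
R3 ← R3 + 10·R1
R2 ← 1/2·R2
R3 ← R3 + R2
R1 ← R1 − 2/5·R2

-2/5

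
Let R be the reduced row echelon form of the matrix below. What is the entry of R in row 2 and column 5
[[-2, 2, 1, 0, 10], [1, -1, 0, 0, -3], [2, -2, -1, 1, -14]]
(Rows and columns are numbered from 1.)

r1 → -1/2·r1
  [ 1  -1  -1/2  0   -5 ]
  [ 1  -1     0  0   -3 ]
  [ 2  -2    -1  1  -14 ]
r2 → r2 − r1
  [ 1  -1  -1/2  0   -5 ]
  [ 0   0   1/2  0    2 ]
  [ 2  -2    -1  1  -14 ]
r3 → r3 − 2·r1
  [ 1  -1  -1/2  0  -5 ]
  [ 0   0   1/2  0   2 ]
  [ 0   0     0  1  -4 ]
r2 → 2·r2
  [ 1  -1  -1/2  0  -5 ]
  [ 0   0     1  0   4 ]
  [ 0   0     0  1  -4 ]
r1 → r1 + 1/2·r2
  [ 1  -1  0  0  -3 ]
  [ 0   0  1  0   4 ]
  [ 0   0  0  1  -4 ]

4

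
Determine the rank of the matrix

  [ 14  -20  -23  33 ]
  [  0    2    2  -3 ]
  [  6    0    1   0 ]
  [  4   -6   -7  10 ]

ρ1 := 1/14·ρ1
  [ 1  -10/7  -23/14  33/14 ]
  [ 0      2       2     -3 ]
  [ 6      0       1      0 ]
  [ 4     -6      -7     10 ]
ρ3 := ρ3 − 6·ρ1
  [ 1  -10/7  -23/14  33/14 ]
  [ 0      2       2     -3 ]
  [ 0   60/7    76/7  -99/7 ]
  [ 4     -6      -7     10 ]
ρ4 := ρ4 − 4·ρ1
  [ 1  -10/7  -23/14  33/14 ]
  [ 0      2       2     -3 ]
  [ 0   60/7    76/7  -99/7 ]
  [ 0   -2/7    -3/7    4/7 ]
ρ2 := 1/2·ρ2
  [ 1  -10/7  -23/14  33/14 ]
  [ 0      1       1   -3/2 ]
  [ 0   60/7    76/7  -99/7 ]
  [ 0   -2/7    -3/7    4/7 ]
ρ3 := ρ3 − 60/7·ρ2
  [ 1  -10/7  -23/14  33/14 ]
  [ 0      1       1   -3/2 ]
  [ 0      0    16/7   -9/7 ]
  [ 0   -2/7    -3/7    4/7 ]
ρ4 := ρ4 + 2/7·ρ2
  [ 1  -10/7  -23/14  33/14 ]
  [ 0      1       1   -3/2 ]
  [ 0      0    16/7   -9/7 ]
  [ 0      0    -1/7    1/7 ]
ρ3 := 7/16·ρ3
  [ 1  -10/7  -23/14  33/14 ]
  [ 0      1       1   -3/2 ]
  [ 0      0       1  -9/16 ]
  [ 0      0    -1/7    1/7 ]
ρ4 := ρ4 + 1/7·ρ3
  [ 1  -10/7  -23/14  33/14 ]
  [ 0      1       1   -3/2 ]
  [ 0      0       1  -9/16 ]
  [ 0      0       0   1/16 ]
ρ4 := 16·ρ4
  [ 1  -10/7  -23/14  33/14 ]
  [ 0      1       1   -3/2 ]
  [ 0      0       1  -9/16 ]
  [ 0      0       0      1 ]
ρ3 := ρ3 + 9/16·ρ4
  [ 1  -10/7  -23/14  33/14 ]
  [ 0      1       1   -3/2 ]
  [ 0      0       1      0 ]
  [ 0      0       0      1 ]
ρ2 := ρ2 + 3/2·ρ4
  [ 1  -10/7  -23/14  33/14 ]
  [ 0      1       1      0 ]
  [ 0      0       1      0 ]
  [ 0      0       0      1 ]
ρ1 := ρ1 − 33/14·ρ4
  [ 1  -10/7  -23/14  0 ]
  [ 0      1       1  0 ]
  [ 0      0       1  0 ]
  [ 0      0       0  1 ]
ρ2 := ρ2 − ρ3
  [ 1  -10/7  -23/14  0 ]
  [ 0      1       0  0 ]
  [ 0      0       1  0 ]
  [ 0      0       0  1 ]
ρ1 := ρ1 + 23/14·ρ3
  [ 1  -10/7  0  0 ]
  [ 0      1  0  0 ]
  [ 0      0  1  0 ]
  [ 0      0  0  1 ]
ρ1 := ρ1 + 10/7·ρ2
  [ 1  0  0  0 ]
  [ 0  1  0  0 ]
  [ 0  0  1  0 ]
  [ 0  0  0  1 ]
The reduced form has 4 nonzero rows.

rank = 4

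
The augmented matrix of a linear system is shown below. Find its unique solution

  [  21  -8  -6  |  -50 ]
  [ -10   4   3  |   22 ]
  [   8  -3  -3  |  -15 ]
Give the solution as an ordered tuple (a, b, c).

(-6, -5, -6)

R1 := 1/21·R1
R2 := R2 + 10·R1
R3 := R3 − 8·R1
R2 := 21/4·R2
R3 := R3 − 1/21·R2
R3 := -4/3·R3
R2 := R2 − 3/4·R3
R1 := R1 + 2/7·R3
R1 := R1 + 8/21·R2
Reading off the last column: a = -6, b = -5, c = -6.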